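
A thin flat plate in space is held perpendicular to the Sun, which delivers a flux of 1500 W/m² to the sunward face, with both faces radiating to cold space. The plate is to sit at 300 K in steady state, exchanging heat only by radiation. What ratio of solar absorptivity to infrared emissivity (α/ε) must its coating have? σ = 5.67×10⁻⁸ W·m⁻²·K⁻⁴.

α/ε ≈ 0.612

Balance: αS·A = εσ·2A·T⁴ ⇒ α/ε = 2σT⁴/S.
α/ε = 2·5.67×10⁻⁸·(300)⁴/1500 = 2·5.67×10⁻⁸·8.100×10⁹/1500.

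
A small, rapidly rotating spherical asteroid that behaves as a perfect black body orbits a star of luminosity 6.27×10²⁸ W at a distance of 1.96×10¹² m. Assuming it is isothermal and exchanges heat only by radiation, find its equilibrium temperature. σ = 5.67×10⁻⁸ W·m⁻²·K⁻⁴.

First find the stellar flux at distance d: S = L/(4πd²) = 6.27×10²⁸/(4π·(1.96×10¹²)²) = 1299 W/m².
For an isothermal sphere, absorbed (1−a)S·πr² = emitted σ·4πr²·T⁴, so T⁴ = (1−a)S/(4σ).
T⁴ = 1.00·1299/(4·5.67×10⁻⁸) = 5.727×10⁹ K⁴.

T ≈ 275 K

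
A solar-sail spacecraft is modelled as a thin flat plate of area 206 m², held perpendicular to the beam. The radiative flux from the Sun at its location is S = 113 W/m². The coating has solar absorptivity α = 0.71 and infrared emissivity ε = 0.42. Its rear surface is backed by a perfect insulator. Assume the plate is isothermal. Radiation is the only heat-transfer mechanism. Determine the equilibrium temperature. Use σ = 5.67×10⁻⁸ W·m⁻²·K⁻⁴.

T ≈ 241 K

At equilibrium, absorbed power = emitted power.
Absorbing cross-section = A = 206.0 m²; emitting surface = A = 206.0 m² (ratio 1).
αS·A_cross = εσ·A_surf·T⁴  ⇒  T⁴ = αS/(ε·1σ).
T⁴ = 0.710·113/(0.42·1·5.67×10⁻⁸) = 3.369×10⁹ K⁴.
T = (3.369×10⁹)^(1/4).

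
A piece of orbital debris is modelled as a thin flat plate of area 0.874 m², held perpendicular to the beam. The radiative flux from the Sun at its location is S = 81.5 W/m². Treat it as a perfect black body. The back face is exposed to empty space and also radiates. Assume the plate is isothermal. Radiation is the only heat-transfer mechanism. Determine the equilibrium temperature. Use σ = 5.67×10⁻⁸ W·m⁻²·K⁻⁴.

T ≈ 164 K

At equilibrium, absorbed power = emitted power.
Absorbing cross-section = A = 0.8740 m²; emitting surface = 2A = 1.748 m² (ratio 2).
S·A_cross = εσ·A_surf·T⁴  ⇒  T⁴ = S/(2σ).
T⁴ = 1.00·81.5/(2·5.67×10⁻⁸) = 7.187×10⁸ K⁴.
T = (7.187×10⁸)^(1/4).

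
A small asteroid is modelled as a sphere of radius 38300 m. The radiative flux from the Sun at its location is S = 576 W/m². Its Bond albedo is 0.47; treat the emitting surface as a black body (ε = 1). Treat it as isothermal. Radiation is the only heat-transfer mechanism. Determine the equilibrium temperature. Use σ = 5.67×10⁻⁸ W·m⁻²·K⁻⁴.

T ≈ 192 K

At equilibrium, absorbed power = emitted power.
Absorbing cross-section = πr² = 4.608×10⁹ m²; emitting surface = 4πr² = 1.843×10¹⁰ m² (ratio 4).
(1−a)S·A_cross = εσ·A_surf·T⁴  ⇒  T⁴ = (1−a)S/(4σ).
T⁴ = 0.530·576/(4·5.67×10⁻⁸) = 1.346×10⁹ K⁴.
T = (1.346×10⁹)^(1/4).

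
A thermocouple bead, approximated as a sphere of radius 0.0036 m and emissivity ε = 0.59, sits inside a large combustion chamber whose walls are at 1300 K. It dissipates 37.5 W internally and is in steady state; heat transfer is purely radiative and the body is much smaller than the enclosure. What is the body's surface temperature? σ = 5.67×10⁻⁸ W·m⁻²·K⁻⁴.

T ≈ 1770 K

For a small grey body in a large enclosure, net radiated power = εσA(T⁴ − T_w⁴).
Steady state: P = εσA(T⁴ − T_w⁴) with A = 4πr² = 1.629×10⁻⁴ m².
T⁴ = P/(εσA) + T_w⁴ = 37.5/(0.59·5.67×10⁻⁸·1.629×10⁻⁴) + (1300)⁴
    = 6.883×10¹² + 2.856×10¹² = 9.739×10¹² K⁴.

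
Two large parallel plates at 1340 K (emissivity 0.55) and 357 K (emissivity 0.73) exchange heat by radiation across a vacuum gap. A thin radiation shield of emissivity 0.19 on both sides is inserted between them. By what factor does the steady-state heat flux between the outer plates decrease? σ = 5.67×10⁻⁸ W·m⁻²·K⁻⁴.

Without shield: q₀ = σΔ(T⁴)/(1/ε₁+1/ε₂−1) with denominator 2.188.
With shield the two gaps are in series; the resistances add: (1/ε₁+1/ε_s−1)+(1/ε_s+1/ε₂−1) = 6.081+5.633 = 11.71.
Heat-flux ratio q₀/q = 11.71/2.188.

factor ≈ 5.35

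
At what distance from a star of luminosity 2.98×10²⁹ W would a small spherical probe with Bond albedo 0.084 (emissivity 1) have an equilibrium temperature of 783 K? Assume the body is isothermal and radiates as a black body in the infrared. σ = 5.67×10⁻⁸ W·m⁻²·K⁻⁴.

For an isothermal black-emitting sphere, (1−a)S·πr² = σ·4πr²·T⁴ ⇒ S = 4σT⁴/(1−a).
S = 4·5.67×10⁻⁸·(783)⁴/0.916 = 93070 W/m².
Flux falls as S = L/(4πd²), so d = √(L/(4πS)) = √(2.98×10²⁹/(4π·93070)).

d ≈ 5.05×10¹¹ m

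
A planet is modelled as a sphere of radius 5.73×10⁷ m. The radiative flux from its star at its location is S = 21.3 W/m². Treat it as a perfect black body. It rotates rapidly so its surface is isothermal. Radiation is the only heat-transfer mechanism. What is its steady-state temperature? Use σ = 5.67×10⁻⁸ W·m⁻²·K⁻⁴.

T ≈ 98.4 K

At equilibrium, absorbed power = emitted power.
Absorbing cross-section = πr² = 1.031×10¹⁶ m²; emitting surface = 4πr² = 4.126×10¹⁶ m² (ratio 4).
S·A_cross = εσ·A_surf·T⁴  ⇒  T⁴ = S/(4σ).
T⁴ = 1.00·21.3/(4·5.67×10⁻⁸) = 9.392×10⁷ K⁴.
T = (9.392×10⁷)^(1/4).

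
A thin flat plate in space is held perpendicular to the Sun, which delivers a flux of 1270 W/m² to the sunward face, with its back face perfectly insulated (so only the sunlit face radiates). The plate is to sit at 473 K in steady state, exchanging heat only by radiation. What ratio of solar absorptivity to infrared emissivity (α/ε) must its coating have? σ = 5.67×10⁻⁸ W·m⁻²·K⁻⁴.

α/ε ≈ 2.23

Balance: αS·A = εσ·1A·T⁴ ⇒ α/ε = σT⁴/S.
α/ε = 5.67×10⁻⁸·(473)⁴/1270 = 5.67×10⁻⁸·5.005×10¹⁰/1270.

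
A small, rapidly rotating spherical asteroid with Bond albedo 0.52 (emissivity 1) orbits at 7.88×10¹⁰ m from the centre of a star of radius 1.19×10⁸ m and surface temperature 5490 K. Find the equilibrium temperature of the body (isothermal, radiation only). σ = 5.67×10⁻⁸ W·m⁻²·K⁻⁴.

T ≈ 126 K

The star's surface emits σT_*⁴; at distance d the flux is S = σT_*⁴(R_*/d)².
S = 5.67×10⁻⁸·(5490)⁴·(1.19×10⁸/7.88×10¹⁰)² = 117.5 W/m².
For an isothermal sphere T⁴ = (1−a)S/(4σ) = 2.486×10⁸ K⁴.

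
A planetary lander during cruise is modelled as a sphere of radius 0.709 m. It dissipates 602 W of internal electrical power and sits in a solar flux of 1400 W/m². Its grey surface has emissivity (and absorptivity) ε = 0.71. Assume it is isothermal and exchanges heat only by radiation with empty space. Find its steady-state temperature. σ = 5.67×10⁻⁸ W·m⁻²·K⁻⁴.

At steady state, absorbed solar power + internal power = radiated power.
Absorbed: α·S·A_cross = 0.71·1400·1.579 = 1570 W (cross-section πr²).
Total input = 1570 + 602 = 2172 W.
Radiated: εσ·A_surf·T⁴ with A_surf = 4πr² = 6.317 m².
T⁴ = 2172/(0.71·5.67×10⁻⁸·6.317) = 8.540×10⁹ K⁴.

T ≈ 304 K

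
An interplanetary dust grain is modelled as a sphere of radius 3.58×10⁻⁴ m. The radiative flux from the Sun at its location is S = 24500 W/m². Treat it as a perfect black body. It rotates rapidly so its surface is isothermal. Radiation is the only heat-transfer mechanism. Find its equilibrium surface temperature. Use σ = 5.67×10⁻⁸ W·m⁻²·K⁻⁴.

T ≈ 573 K

At equilibrium, absorbed power = emitted power.
Absorbing cross-section = πr² = 4.026×10⁻⁷ m²; emitting surface = 4πr² = 1.611×10⁻⁶ m² (ratio 4).
S·A_cross = εσ·A_surf·T⁴  ⇒  T⁴ = S/(4σ).
T⁴ = 1.00·24500/(4·5.67×10⁻⁸) = 1.080×10¹¹ K⁴.
T = (1.080×10¹¹)^(1/4).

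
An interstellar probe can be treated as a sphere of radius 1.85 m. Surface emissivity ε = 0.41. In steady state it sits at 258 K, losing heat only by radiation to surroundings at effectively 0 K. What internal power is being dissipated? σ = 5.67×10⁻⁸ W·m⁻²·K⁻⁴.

P ≈ 4430 W

Steady state: P = εσA T⁴.
A = 4πr² = 43.01 m²; T⁴ = (258)⁴ = 4.431×10⁹ K⁴.
P = 0.41 × 5.67×10⁻⁸ × 43.01 × 4.431×10⁹.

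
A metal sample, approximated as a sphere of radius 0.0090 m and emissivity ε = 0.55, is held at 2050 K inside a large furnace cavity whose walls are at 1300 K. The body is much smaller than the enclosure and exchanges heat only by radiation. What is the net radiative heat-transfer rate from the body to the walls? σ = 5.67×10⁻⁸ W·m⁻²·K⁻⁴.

For a small grey body in a large enclosure: P_net = εσA(T_body⁴ − T_wall⁴).
A = 4πr² = 0.001018 m²; T_body⁴ − T_wall⁴ = 1.766×10¹³ − 2.856×10¹² = 1.480×10¹³ K⁴.
|P_net| = 0.55·5.67×10⁻⁸·0.001018·1.480×10¹³.

P_net ≈ 470 W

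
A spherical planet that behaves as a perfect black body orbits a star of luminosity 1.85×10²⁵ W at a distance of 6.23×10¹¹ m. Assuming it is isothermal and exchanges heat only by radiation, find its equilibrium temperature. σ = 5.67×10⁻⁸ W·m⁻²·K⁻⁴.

T ≈ 63.9 K

First find the stellar flux at distance d: S = L/(4πd²) = 1.85×10²⁵/(4π·(6.23×10¹¹)²) = 3.793 W/m².
For an isothermal sphere, absorbed (1−a)S·πr² = emitted σ·4πr²·T⁴, so T⁴ = (1−a)S/(4σ).
T⁴ = 1.00·3.793/(4·5.67×10⁻⁸) = 1.672×10⁷ K⁴.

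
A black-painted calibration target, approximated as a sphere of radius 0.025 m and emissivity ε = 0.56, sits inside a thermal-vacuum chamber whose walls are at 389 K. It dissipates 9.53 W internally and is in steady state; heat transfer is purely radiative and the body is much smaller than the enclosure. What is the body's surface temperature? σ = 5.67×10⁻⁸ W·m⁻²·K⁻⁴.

For a small grey body in a large enclosure, net radiated power = εσA(T⁴ − T_w⁴).
Steady state: P = εσA(T⁴ − T_w⁴) with A = 4πr² = 0.007854 m².
T⁴ = P/(εσA) + T_w⁴ = 9.53/(0.56·5.67×10⁻⁸·0.007854) + (389)⁴
    = 3.821×10¹⁰ + 2.290×10¹⁰ = 6.111×10¹⁰ K⁴.

T ≈ 497 K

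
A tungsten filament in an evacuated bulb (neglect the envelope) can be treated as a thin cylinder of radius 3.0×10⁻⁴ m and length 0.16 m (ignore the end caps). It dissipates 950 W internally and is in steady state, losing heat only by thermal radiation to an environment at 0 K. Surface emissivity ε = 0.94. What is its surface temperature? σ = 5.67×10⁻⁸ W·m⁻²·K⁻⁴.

Steady state: internal power = radiated power, P = εσA T⁴.
Radiating area A = 2πrL = 3.016×10⁻⁴ m².
T⁴ = P/(εσA) = 950/(0.94·5.67×10⁻⁸·3.016×10⁻⁴) = 5.910×10¹³ K⁴.
T = (5.910×10¹³)^(1/4).

T ≈ 2770 K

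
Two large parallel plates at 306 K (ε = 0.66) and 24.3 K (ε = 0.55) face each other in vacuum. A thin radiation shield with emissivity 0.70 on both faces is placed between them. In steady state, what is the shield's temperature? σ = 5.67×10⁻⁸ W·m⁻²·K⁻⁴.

T_s ≈ 262 K

In steady state the net flux on the hot side equals that on the cold side.
σ(T₁⁴−T_s⁴)/D₁ = σ(T_s⁴−T₂⁴)/D₂, with D₁ = 1/ε₁+1/ε_s−1 = 1.944, D₂ = 1/ε_s+1/ε₂−1 = 2.247.
Solve for T_s⁴: T_s⁴ = (D₂·T₁⁴ + D₁·T₂⁴)/(D₁+D₂) = 4.701×10⁹ K⁴.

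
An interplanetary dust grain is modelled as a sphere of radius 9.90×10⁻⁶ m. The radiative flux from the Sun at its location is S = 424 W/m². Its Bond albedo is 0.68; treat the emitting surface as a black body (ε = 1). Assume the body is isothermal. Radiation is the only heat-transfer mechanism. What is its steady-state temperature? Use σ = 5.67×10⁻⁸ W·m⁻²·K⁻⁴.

T ≈ 156 K

At equilibrium, absorbed power = emitted power.
Absorbing cross-section = πr² = 3.079×10⁻¹⁰ m²; emitting surface = 4πr² = 1.232×10⁻⁹ m² (ratio 4).
(1−a)S·A_cross = εσ·A_surf·T⁴  ⇒  T⁴ = (1−a)S/(4σ).
T⁴ = 0.320·424/(4·5.67×10⁻⁸) = 5.982×10⁸ K⁴.
T = (5.982×10⁸)^(1/4).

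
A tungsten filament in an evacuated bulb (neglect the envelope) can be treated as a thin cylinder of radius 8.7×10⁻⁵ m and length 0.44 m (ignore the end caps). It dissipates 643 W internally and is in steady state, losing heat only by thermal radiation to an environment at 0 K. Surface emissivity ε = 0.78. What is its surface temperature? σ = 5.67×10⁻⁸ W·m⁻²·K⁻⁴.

T ≈ 2790 K

Steady state: internal power = radiated power, P = εσA T⁴.
Radiating area A = 2πrL = 2.405×10⁻⁴ m².
T⁴ = P/(εσA) = 643/(0.78·5.67×10⁻⁸·2.405×10⁻⁴) = 6.045×10¹³ K⁴.
T = (6.045×10¹³)^(1/4).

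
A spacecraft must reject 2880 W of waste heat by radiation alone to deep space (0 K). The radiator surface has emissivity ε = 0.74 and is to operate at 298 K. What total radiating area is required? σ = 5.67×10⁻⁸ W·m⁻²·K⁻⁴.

P = εσA T⁴ ⇒ A = P/(εσT⁴).
T⁴ = 7.886×10⁹ K⁴.
A = 2880/(0.74 × 5.67×10⁻⁸ × 7.886×10⁹).

A ≈ 8.70 m²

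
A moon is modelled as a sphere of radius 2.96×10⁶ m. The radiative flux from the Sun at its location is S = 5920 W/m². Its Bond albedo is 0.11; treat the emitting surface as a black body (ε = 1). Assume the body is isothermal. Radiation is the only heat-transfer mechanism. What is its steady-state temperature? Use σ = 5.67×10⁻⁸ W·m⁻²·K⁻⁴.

At equilibrium, absorbed power = emitted power.
Absorbing cross-section = πr² = 2.753×10¹³ m²; emitting surface = 4πr² = 1.101×10¹⁴ m² (ratio 4).
(1−a)S·A_cross = εσ·A_surf·T⁴  ⇒  T⁴ = (1−a)S/(4σ).
T⁴ = 0.890·5920/(4·5.67×10⁻⁸) = 2.323×10¹⁰ K⁴.
T = (2.323×10¹⁰)^(1/4).

T ≈ 390 K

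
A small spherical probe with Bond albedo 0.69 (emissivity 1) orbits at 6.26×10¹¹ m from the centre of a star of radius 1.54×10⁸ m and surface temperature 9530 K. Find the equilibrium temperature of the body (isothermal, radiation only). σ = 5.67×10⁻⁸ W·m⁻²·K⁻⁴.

The star's surface emits σT_*⁴; at distance d the flux is S = σT_*⁴(R_*/d)².
S = 5.67×10⁻⁸·(9530)⁴·(1.54×10⁸/6.26×10¹¹)² = 28.30 W/m².
For an isothermal sphere T⁴ = (1−a)S/(4σ) = 3.869×10⁷ K⁴.

T ≈ 78.9 K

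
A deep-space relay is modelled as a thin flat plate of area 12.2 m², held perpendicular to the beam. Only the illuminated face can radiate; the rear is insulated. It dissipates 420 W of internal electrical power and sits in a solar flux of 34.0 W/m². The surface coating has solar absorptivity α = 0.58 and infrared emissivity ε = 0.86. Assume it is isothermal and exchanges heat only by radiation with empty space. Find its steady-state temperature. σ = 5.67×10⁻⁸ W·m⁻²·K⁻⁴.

At steady state, absorbed solar power + internal power = radiated power.
Absorbed: α·S·A_cross = 0.58·34.0·12.20 = 240.6 W (cross-section A).
Total input = 240.6 + 420 = 660.6 W.
Radiated: εσ·A_surf·T⁴ with A_surf = A = 12.20 m².
T⁴ = 660.6/(0.86·5.67×10⁻⁸·12.20) = 1.110×10⁹ K⁴.

T ≈ 183 K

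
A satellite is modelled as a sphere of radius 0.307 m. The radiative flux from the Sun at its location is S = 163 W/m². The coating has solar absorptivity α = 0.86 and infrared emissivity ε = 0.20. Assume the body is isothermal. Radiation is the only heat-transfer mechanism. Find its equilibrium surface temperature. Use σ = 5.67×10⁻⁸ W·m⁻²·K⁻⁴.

At equilibrium, absorbed power = emitted power.
Absorbing cross-section = πr² = 0.2961 m²; emitting surface = 4πr² = 1.184 m² (ratio 4).
αS·A_cross = εσ·A_surf·T⁴  ⇒  T⁴ = αS/(ε·4σ).
T⁴ = 0.860·163/(0.20·4·5.67×10⁻⁸) = 3.090×10⁹ K⁴.
T = (3.090×10⁹)^(1/4).

T ≈ 236 K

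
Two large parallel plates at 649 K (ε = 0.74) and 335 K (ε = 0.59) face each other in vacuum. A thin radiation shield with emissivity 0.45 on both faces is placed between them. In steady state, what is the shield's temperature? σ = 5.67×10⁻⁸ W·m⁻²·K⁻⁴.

In steady state the net flux on the hot side equals that on the cold side.
σ(T₁⁴−T_s⁴)/D₁ = σ(T_s⁴−T₂⁴)/D₂, with D₁ = 1/ε₁+1/ε_s−1 = 2.574, D₂ = 1/ε_s+1/ε₂−1 = 2.917.
Solve for T_s⁴: T_s⁴ = (D₂·T₁⁴ + D₁·T₂⁴)/(D₁+D₂) = 1.002×10¹¹ K⁴.

T_s ≈ 563 K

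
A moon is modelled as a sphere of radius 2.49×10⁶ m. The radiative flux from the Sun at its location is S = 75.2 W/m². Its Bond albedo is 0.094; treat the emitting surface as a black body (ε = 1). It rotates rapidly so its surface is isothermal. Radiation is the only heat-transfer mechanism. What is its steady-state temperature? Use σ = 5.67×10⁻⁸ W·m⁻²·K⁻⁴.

T ≈ 132 K

At equilibrium, absorbed power = emitted power.
Absorbing cross-section = πr² = 1.948×10¹³ m²; emitting surface = 4πr² = 7.791×10¹³ m² (ratio 4).
(1−a)S·A_cross = εσ·A_surf·T⁴  ⇒  T⁴ = (1−a)S/(4σ).
T⁴ = 0.906·75.2/(4·5.67×10⁻⁸) = 3.004×10⁸ K⁴.
T = (3.004×10⁸)^(1/4).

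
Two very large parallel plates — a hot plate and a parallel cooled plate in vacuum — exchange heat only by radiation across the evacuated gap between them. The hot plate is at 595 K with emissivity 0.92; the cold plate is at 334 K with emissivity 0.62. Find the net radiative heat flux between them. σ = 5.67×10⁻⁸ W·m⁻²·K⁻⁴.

For two infinite grey parallel plates, q = σ(T₁⁴ − T₂⁴)/(1/ε₁ + 1/ε₂ − 1).
T₁⁴ − T₂⁴ = 1.253×10¹¹ − 1.244×10¹⁰ = 1.129×10¹¹ K⁴.
1/ε₁ + 1/ε₂ − 1 = 1.087 + 1.613 − 1 = 1.700.
q = 5.67×10⁻⁸ × 1.129×10¹¹ / 1.700.

q ≈ 3770 W/m²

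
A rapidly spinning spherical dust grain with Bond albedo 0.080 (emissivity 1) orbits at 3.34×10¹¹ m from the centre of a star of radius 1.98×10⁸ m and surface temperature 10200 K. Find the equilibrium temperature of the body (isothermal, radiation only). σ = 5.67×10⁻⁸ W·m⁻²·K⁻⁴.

The star's surface emits σT_*⁴; at distance d the flux is S = σT_*⁴(R_*/d)².
S = 5.67×10⁻⁸·(10200)⁴·(1.98×10⁸/3.34×10¹¹)² = 215.7 W/m².
For an isothermal sphere T⁴ = (1−a)S/(4σ) = 8.749×10⁸ K⁴.

T ≈ 172 K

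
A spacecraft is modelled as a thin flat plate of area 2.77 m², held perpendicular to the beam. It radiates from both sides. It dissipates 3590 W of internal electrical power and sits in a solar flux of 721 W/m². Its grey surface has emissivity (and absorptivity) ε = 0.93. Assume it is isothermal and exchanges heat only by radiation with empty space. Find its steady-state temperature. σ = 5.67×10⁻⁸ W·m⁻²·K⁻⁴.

At steady state, absorbed solar power + internal power = radiated power.
Absorbed: α·S·A_cross = 0.93·721·2.770 = 1857 W (cross-section A).
Total input = 1857 + 3590 = 5447 W.
Radiated: εσ·A_surf·T⁴ with A_surf = 2A = 5.540 m².
T⁴ = 5447/(0.93·5.67×10⁻⁸·5.540) = 1.865×10¹⁰ K⁴.

T ≈ 370 K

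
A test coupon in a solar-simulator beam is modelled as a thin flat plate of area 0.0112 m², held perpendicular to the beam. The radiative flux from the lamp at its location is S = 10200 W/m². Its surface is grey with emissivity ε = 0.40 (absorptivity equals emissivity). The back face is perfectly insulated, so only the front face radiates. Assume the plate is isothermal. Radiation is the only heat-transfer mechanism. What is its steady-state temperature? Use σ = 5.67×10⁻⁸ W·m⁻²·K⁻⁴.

At equilibrium, absorbed power = emitted power.
Absorbing cross-section = A = 0.01120 m²; emitting surface = A = 0.01120 m² (ratio 1).
εS·A_cross = εσ·A_surf·T⁴  ⇒  T⁴ = S/(1σ)   (ε cancels).
T⁴ = 10200/(1·5.67×10⁻⁸) = 1.799×10¹¹ K⁴.
T = (1.799×10¹¹)^(1/4).

T ≈ 651 K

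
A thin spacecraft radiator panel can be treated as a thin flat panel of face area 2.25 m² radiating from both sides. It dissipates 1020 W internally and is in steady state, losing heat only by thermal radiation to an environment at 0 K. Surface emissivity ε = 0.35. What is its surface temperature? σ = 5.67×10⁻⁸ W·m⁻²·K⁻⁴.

T ≈ 327 K

Steady state: internal power = radiated power, P = εσA T⁴.
Radiating area A = 2·2.25 = 4.500 m².
T⁴ = P/(εσA) = 1020/(0.35·5.67×10⁻⁸·4.500) = 1.142×10¹⁰ K⁴.
T = (1.142×10¹⁰)^(1/4).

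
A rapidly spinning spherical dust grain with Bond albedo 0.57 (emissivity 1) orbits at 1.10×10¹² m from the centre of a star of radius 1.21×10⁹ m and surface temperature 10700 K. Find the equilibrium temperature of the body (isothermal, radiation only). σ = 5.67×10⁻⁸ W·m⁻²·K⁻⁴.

T ≈ 203 K

The star's surface emits σT_*⁴; at distance d the flux is S = σT_*⁴(R_*/d)².
S = 5.67×10⁻⁸·(10700)⁴·(1.21×10⁹/1.10×10¹²)² = 899.3 W/m².
For an isothermal sphere T⁴ = (1−a)S/(4σ) = 1.705×10⁹ K⁴.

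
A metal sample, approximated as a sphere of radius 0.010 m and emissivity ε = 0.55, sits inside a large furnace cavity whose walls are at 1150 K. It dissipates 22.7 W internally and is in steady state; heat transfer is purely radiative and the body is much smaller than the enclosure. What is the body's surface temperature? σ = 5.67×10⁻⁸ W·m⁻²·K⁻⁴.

T ≈ 1240 K

For a small grey body in a large enclosure, net radiated power = εσA(T⁴ − T_w⁴).
Steady state: P = εσA(T⁴ − T_w⁴) with A = 4πr² = 0.001257 m².
T⁴ = P/(εσA) + T_w⁴ = 22.7/(0.55·5.67×10⁻⁸·0.001257) + (1150)⁴
    = 5.793×10¹¹ + 1.749×10¹² = 2.328×10¹² K⁴.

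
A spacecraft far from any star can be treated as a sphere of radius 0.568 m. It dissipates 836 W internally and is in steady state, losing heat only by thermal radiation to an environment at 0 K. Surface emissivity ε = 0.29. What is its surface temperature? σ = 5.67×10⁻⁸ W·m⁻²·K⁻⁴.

T ≈ 335 K

Steady state: internal power = radiated power, P = εσA T⁴.
Radiating area A = 4πr² = 4.054 m².
T⁴ = P/(εσA) = 836/(0.29·5.67×10⁻⁸·4.054) = 1.254×10¹⁰ K⁴.
T = (1.254×10¹⁰)^(1/4).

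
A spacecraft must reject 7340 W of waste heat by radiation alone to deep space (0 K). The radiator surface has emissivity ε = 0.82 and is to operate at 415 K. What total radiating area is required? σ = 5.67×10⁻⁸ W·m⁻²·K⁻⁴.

P = εσA T⁴ ⇒ A = P/(εσT⁴).
T⁴ = 2.966×10¹⁰ K⁴.
A = 7340/(0.82 × 5.67×10⁻⁸ × 2.966×10¹⁰).

A ≈ 5.32 m²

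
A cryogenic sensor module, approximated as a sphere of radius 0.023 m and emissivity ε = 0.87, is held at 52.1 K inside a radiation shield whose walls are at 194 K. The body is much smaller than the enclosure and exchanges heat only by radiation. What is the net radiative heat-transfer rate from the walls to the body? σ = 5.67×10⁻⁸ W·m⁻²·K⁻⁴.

P_net ≈ 0.462 W

For a small grey body in a large enclosure: P_net = εσA(T_body⁴ − T_wall⁴).
A = 4πr² = 0.006648 m²; T_body⁴ − T_wall⁴ = 7.368×10⁶ − 1.416×10⁹ = -1.409×10⁹ K⁴.
|P_net| = 0.87·5.67×10⁻⁸·0.006648·1.409×10⁹.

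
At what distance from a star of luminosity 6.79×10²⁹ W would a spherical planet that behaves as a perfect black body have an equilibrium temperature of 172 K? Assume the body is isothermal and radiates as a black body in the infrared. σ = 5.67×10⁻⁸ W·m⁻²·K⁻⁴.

d ≈ 1.65×10¹³ m

For an isothermal black-emitting sphere, (1−a)S·πr² = σ·4πr²·T⁴ ⇒ S = 4σT⁴/(1−a).
S = 4·5.67×10⁻⁸·(172)⁴/1.00 = 198.5 W/m².
Flux falls as S = L/(4πd²), so d = √(L/(4πS)) = √(6.79×10²⁹/(4π·198.5)).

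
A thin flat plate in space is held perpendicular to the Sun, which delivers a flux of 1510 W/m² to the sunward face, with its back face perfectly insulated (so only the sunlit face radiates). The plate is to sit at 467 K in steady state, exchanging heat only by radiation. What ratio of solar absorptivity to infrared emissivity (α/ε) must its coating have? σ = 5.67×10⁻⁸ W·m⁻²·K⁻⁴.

α/ε ≈ 1.79

Balance: αS·A = εσ·1A·T⁴ ⇒ α/ε = σT⁴/S.
α/ε = 5.67×10⁻⁸·(467)⁴/1510 = 5.67×10⁻⁸·4.756×10¹⁰/1510.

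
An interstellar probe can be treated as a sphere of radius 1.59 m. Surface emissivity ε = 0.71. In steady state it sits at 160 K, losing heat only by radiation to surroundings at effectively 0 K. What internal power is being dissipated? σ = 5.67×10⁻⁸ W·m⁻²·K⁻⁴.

Steady state: P = εσA T⁴.
A = 4πr² = 31.77 m²; T⁴ = (160)⁴ = 6.554×10⁸ K⁴.
P = 0.71 × 5.67×10⁻⁸ × 31.77 × 6.554×10⁸.

P ≈ 838 W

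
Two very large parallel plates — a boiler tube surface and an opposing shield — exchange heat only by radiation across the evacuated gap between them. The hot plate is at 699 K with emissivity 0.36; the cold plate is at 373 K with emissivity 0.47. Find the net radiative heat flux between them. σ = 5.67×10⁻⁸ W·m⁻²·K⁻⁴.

q ≈ 3180 W/m²

For two infinite grey parallel plates, q = σ(T₁⁴ − T₂⁴)/(1/ε₁ + 1/ε₂ − 1).
T₁⁴ − T₂⁴ = 2.387×10¹¹ − 1.936×10¹⁰ = 2.194×10¹¹ K⁴.
1/ε₁ + 1/ε₂ − 1 = 2.778 + 2.128 − 1 = 3.905.
q = 5.67×10⁻⁸ × 2.194×10¹¹ / 3.905.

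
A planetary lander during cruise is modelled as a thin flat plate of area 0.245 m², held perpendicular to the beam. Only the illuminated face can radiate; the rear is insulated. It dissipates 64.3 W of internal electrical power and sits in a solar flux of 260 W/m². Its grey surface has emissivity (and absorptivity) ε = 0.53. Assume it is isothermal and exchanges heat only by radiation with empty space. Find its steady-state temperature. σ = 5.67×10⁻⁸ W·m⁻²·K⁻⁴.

T ≈ 340 K

At steady state, absorbed solar power + internal power = radiated power.
Absorbed: α·S·A_cross = 0.53·260·0.2450 = 33.76 W (cross-section A).
Total input = 33.76 + 64.3 = 98.06 W.
Radiated: εσ·A_surf·T⁴ with A_surf = A = 0.2450 m².
T⁴ = 98.06/(0.53·5.67×10⁻⁸·0.2450) = 1.332×10¹⁰ K⁴.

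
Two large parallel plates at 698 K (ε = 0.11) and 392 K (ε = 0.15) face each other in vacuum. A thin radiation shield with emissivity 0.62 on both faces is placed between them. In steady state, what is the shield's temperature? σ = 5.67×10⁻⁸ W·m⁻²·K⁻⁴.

In steady state the net flux on the hot side equals that on the cold side.
σ(T₁⁴−T_s⁴)/D₁ = σ(T_s⁴−T₂⁴)/D₂, with D₁ = 1/ε₁+1/ε_s−1 = 9.704, D₂ = 1/ε_s+1/ε₂−1 = 7.280.
Solve for T_s⁴: T_s⁴ = (D₂·T₁⁴ + D₁·T₂⁴)/(D₁+D₂) = 1.152×10¹¹ K⁴.

T_s ≈ 583 K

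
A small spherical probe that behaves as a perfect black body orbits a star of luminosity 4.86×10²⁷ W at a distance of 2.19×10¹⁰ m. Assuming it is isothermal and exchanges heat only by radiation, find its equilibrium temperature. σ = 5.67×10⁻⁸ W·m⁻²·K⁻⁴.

First find the stellar flux at distance d: S = L/(4πd²) = 4.86×10²⁷/(4π·(2.19×10¹⁰)²) = 8.064×10⁵ W/m².
For an isothermal sphere, absorbed (1−a)S·πr² = emitted σ·4πr²·T⁴, so T⁴ = (1−a)S/(4σ).
T⁴ = 1.00·8.064×10⁵/(4·5.67×10⁻⁸) = 3.555×10¹² K⁴.

T ≈ 1370 K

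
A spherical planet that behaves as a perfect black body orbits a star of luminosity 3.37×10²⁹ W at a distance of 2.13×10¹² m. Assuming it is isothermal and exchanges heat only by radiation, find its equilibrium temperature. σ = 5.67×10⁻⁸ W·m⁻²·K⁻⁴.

T ≈ 402 K

First find the stellar flux at distance d: S = L/(4πd²) = 3.37×10²⁹/(4π·(2.13×10¹²)²) = 5911 W/m².
For an isothermal sphere, absorbed (1−a)S·πr² = emitted σ·4πr²·T⁴, so T⁴ = (1−a)S/(4σ).
T⁴ = 1.00·5911/(4·5.67×10⁻⁸) = 2.606×10¹⁰ K⁴.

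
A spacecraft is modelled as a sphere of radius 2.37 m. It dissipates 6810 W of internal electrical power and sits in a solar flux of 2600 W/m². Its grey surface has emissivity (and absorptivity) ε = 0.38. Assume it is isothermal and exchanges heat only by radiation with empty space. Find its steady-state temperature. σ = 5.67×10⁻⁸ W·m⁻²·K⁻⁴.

At steady state, absorbed solar power + internal power = radiated power.
Absorbed: α·S·A_cross = 0.38·2600·17.65 = 17430 W (cross-section πr²).
Total input = 17430 + 6810 = 24240 W.
Radiated: εσ·A_surf·T⁴ with A_surf = 4πr² = 70.58 m².
T⁴ = 24240/(0.38·5.67×10⁻⁸·70.58) = 1.594×10¹⁰ K⁴.

T ≈ 355 K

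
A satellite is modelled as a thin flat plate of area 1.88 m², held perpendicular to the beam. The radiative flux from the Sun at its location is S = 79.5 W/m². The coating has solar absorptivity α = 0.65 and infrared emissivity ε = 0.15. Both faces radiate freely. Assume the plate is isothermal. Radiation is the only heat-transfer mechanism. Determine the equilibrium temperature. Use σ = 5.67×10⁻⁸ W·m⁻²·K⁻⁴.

At equilibrium, absorbed power = emitted power.
Absorbing cross-section = A = 1.880 m²; emitting surface = 2A = 3.760 m² (ratio 2).
αS·A_cross = εσ·A_surf·T⁴  ⇒  T⁴ = αS/(ε·2σ).
T⁴ = 0.650·79.5/(0.15·2·5.67×10⁻⁸) = 3.038×10⁹ K⁴.
T = (3.038×10⁹)^(1/4).

T ≈ 235 K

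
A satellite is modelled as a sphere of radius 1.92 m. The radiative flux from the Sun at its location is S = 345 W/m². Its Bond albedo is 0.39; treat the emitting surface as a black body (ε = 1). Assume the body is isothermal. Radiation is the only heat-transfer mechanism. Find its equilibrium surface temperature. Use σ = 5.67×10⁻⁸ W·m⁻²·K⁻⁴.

T ≈ 175 K

At equilibrium, absorbed power = emitted power.
Absorbing cross-section = πr² = 11.58 m²; emitting surface = 4πr² = 46.32 m² (ratio 4).
(1−a)S·A_cross = εσ·A_surf·T⁴  ⇒  T⁴ = (1−a)S/(4σ).
T⁴ = 0.610·345/(4·5.67×10⁻⁸) = 9.279×10⁸ K⁴.
T = (9.279×10⁸)^(1/4).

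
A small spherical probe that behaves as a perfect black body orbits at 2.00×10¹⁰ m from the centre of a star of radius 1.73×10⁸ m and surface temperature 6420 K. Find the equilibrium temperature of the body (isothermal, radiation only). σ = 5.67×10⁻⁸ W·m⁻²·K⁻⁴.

The star's surface emits σT_*⁴; at distance d the flux is S = σT_*⁴(R_*/d)².
S = 5.67×10⁻⁸·(6420)⁴·(1.73×10⁸/2.00×10¹⁰)² = 7207 W/m².
For an isothermal sphere T⁴ = (1−a)S/(4σ) = 3.178×10¹⁰ K⁴.

T ≈ 422 K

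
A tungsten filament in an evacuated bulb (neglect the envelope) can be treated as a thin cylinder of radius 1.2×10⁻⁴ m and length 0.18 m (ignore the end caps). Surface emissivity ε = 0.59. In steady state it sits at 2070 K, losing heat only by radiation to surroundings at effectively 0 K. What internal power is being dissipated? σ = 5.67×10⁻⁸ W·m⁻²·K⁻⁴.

P ≈ 83.4 W

Steady state: P = εσA T⁴.
A = 2πrL = 1.357×10⁻⁴ m²; T⁴ = (2070)⁴ = 1.836×10¹³ K⁴.
P = 0.59 × 5.67×10⁻⁸ × 1.357×10⁻⁴ × 1.836×10¹³.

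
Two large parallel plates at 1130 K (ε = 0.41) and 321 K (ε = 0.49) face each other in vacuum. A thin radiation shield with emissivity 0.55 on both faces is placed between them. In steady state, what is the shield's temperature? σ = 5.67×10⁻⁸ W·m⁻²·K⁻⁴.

T_s ≈ 936 K

In steady state the net flux on the hot side equals that on the cold side.
σ(T₁⁴−T_s⁴)/D₁ = σ(T_s⁴−T₂⁴)/D₂, with D₁ = 1/ε₁+1/ε_s−1 = 3.257, D₂ = 1/ε_s+1/ε₂−1 = 2.859.
Solve for T_s⁴: T_s⁴ = (D₂·T₁⁴ + D₁·T₂⁴)/(D₁+D₂) = 7.678×10¹¹ K⁴.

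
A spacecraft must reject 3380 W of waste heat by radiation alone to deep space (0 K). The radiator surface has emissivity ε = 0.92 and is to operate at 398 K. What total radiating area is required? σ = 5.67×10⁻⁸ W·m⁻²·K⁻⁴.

P = εσA T⁴ ⇒ A = P/(εσT⁴).
T⁴ = 2.509×10¹⁰ K⁴.
A = 3380/(0.92 × 5.67×10⁻⁸ × 2.509×10¹⁰).

A ≈ 2.58 m²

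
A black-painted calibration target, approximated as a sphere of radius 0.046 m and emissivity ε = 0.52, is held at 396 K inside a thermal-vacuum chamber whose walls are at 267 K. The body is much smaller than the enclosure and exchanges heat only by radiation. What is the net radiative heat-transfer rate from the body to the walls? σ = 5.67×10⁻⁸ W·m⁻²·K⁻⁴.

For a small grey body in a large enclosure: P_net = εσA(T_body⁴ − T_wall⁴).
A = 4πr² = 0.02659 m²; T_body⁴ − T_wall⁴ = 2.459×10¹⁰ − 5.082×10⁹ = 1.951×10¹⁰ K⁴.
|P_net| = 0.52·5.67×10⁻⁸·0.02659·1.951×10¹⁰.

P_net ≈ 15.3 W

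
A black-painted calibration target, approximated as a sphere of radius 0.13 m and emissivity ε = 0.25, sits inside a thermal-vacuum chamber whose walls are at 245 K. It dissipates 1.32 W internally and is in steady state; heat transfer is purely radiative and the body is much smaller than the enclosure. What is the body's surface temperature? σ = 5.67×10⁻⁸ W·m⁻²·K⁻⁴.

T ≈ 252 K

For a small grey body in a large enclosure, net radiated power = εσA(T⁴ − T_w⁴).
Steady state: P = εσA(T⁴ − T_w⁴) with A = 4πr² = 0.2124 m².
T⁴ = P/(εσA) + T_w⁴ = 1.32/(0.25·5.67×10⁻⁸·0.2124) + (245)⁴
    = 4.385×10⁸ + 3.603×10⁹ = 4.041×10⁹ K⁴.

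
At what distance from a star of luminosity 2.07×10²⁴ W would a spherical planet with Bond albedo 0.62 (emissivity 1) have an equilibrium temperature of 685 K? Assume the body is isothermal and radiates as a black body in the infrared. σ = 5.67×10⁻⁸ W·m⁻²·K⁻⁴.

d ≈ 1.12×10⁹ m

For an isothermal black-emitting sphere, (1−a)S·πr² = σ·4πr²·T⁴ ⇒ S = 4σT⁴/(1−a).
S = 4·5.67×10⁻⁸·(685)⁴/0.380 = 1.314×10⁵ W/m².
Flux falls as S = L/(4πd²), so d = √(L/(4πS)) = √(2.07×10²⁴/(4π·1.314×10⁵)).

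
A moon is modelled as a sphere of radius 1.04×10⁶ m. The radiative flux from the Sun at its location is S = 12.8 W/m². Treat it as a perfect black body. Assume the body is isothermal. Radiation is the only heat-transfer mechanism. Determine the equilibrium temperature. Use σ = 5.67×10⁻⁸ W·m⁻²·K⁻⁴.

At equilibrium, absorbed power = emitted power.
Absorbing cross-section = πr² = 3.398×10¹² m²; emitting surface = 4πr² = 1.359×10¹³ m² (ratio 4).
S·A_cross = εσ·A_surf·T⁴  ⇒  T⁴ = S/(4σ).
T⁴ = 1.00·12.8/(4·5.67×10⁻⁸) = 5.644×10⁷ K⁴.
T = (5.644×10⁷)^(1/4).

T ≈ 86.7 K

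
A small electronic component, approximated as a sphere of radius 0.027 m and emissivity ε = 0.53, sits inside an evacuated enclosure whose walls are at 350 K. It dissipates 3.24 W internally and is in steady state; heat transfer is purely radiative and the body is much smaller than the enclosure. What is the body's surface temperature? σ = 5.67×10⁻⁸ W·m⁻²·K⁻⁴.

T ≈ 405 K

For a small grey body in a large enclosure, net radiated power = εσA(T⁴ − T_w⁴).
Steady state: P = εσA(T⁴ − T_w⁴) with A = 4πr² = 0.009161 m².
T⁴ = P/(εσA) + T_w⁴ = 3.24/(0.53·5.67×10⁻⁸·0.009161) + (350)⁴
    = 1.177×10¹⁰ + 1.501×10¹⁰ = 2.678×10¹⁰ K⁴.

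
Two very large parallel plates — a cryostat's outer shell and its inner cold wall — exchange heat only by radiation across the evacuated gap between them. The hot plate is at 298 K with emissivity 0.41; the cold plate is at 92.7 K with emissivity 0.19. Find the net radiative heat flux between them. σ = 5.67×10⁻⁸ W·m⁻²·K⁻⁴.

q ≈ 66.1 W/m²

For two infinite grey parallel plates, q = σ(T₁⁴ − T₂⁴)/(1/ε₁ + 1/ε₂ − 1).
T₁⁴ − T₂⁴ = 7.886×10⁹ − 7.384×10⁷ = 7.812×10⁹ K⁴.
1/ε₁ + 1/ε₂ − 1 = 2.439 + 5.263 − 1 = 6.702.
q = 5.67×10⁻⁸ × 7.812×10⁹ / 6.702.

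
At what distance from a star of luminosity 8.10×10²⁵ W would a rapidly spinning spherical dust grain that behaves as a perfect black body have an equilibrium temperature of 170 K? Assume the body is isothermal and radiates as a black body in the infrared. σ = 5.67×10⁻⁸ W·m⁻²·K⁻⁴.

For an isothermal black-emitting sphere, (1−a)S·πr² = σ·4πr²·T⁴ ⇒ S = 4σT⁴/(1−a).
S = 4·5.67×10⁻⁸·(170)⁴/1.00 = 189.4 W/m².
Flux falls as S = L/(4πd²), so d = √(L/(4πS)) = √(8.10×10²⁵/(4π·189.4)).

d ≈ 1.84×10¹¹ m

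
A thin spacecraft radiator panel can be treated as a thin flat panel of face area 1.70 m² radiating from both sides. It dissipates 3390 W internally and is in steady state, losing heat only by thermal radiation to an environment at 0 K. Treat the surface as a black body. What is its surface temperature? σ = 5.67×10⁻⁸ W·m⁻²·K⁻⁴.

Steady state: internal power = radiated power, P = εσA T⁴.
Radiating area A = 2·1.70 = 3.400 m².
T⁴ = P/(εσA) = 3390/(1.0·5.67×10⁻⁸·3.400) = 1.758×10¹⁰ K⁴.
T = (1.758×10¹⁰)^(1/4).

T ≈ 364 K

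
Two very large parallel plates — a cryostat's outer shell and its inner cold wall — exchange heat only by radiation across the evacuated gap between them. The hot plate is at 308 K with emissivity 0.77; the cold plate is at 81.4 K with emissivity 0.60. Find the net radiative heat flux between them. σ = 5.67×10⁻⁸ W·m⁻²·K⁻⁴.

For two infinite grey parallel plates, q = σ(T₁⁴ − T₂⁴)/(1/ε₁ + 1/ε₂ − 1).
T₁⁴ − T₂⁴ = 8.999×10⁹ − 4.390×10⁷ = 8.955×10⁹ K⁴.
1/ε₁ + 1/ε₂ − 1 = 1.299 + 1.667 − 1 = 1.965.
q = 5.67×10⁻⁸ × 8.955×10⁹ / 1.965.

q ≈ 258 W/m²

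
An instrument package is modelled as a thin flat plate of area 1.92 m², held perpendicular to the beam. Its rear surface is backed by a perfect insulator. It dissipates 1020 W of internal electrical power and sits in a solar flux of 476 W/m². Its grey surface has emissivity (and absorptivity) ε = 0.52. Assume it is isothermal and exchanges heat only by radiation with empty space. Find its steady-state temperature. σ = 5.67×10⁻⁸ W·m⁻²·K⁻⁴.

T ≈ 403 K

At steady state, absorbed solar power + internal power = radiated power.
Absorbed: α·S·A_cross = 0.52·476·1.920 = 475.2 W (cross-section A).
Total input = 475.2 + 1020 = 1495 W.
Radiated: εσ·A_surf·T⁴ with A_surf = A = 1.920 m².
T⁴ = 1495/(0.52·5.67×10⁻⁸·1.920) = 2.641×10¹⁰ K⁴.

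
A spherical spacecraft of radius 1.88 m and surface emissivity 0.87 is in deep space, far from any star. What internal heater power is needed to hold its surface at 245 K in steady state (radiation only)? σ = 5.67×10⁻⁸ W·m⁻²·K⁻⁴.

P ≈ 7890 W

P = εσ·4πr²·T⁴.
4πr² = 44.41 m²; T⁴ = 3.603×10⁹ K⁴.
P = 0.87·5.67×10⁻⁸·44.41·3.603×10⁹.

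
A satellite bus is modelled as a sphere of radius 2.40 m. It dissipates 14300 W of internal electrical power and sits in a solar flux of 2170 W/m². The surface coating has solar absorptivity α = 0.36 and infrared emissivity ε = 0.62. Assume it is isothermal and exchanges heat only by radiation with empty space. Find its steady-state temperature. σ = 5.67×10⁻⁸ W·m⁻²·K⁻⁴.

T ≈ 325 K

At steady state, absorbed solar power + internal power = radiated power.
Absorbed: α·S·A_cross = 0.36·2170·18.10 = 14140 W (cross-section πr²).
Total input = 14140 + 14300 = 28440 W.
Radiated: εσ·A_surf·T⁴ with A_surf = 4πr² = 72.38 m².
T⁴ = 28440/(0.62·5.67×10⁻⁸·72.38) = 1.118×10¹⁰ K⁴.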